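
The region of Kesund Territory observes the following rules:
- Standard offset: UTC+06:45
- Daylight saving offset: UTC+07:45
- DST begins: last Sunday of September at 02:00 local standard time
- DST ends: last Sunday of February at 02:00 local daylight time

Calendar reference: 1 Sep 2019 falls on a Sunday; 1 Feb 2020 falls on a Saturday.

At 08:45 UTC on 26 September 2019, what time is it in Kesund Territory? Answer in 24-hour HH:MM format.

1 September 2019 is a Sunday, so Sundays fall on 1, 8, 15, 22, 29; the last is September 29.
1 February 2020 is a Saturday, so Sundays fall on 2, 9, 16, 23; the last is February 23.
At the standard offset (UTC+06:45), 08:45 UTC + 6h45m = 15:30 Kesund Territory standard time.
Daylight saving runs 29 September 2019 – 23 February 2020; the standard-time date in Kesund Territory, 26 September 2019, is outside that window, so Kesund Territory is on standard time at UTC+06:45.
08:45 UTC + 6h45m = 15:30 local.

15:30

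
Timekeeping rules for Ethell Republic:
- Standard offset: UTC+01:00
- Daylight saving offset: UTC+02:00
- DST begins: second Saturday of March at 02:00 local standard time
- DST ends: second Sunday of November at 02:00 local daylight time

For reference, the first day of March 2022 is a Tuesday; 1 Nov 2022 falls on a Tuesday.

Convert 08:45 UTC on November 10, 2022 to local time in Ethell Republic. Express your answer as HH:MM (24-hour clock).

10:45

1 March 2022 is a Tuesday, so the first Saturday is March 5 and the second is March 12.
1 November 2022 is a Tuesday, so the first Sunday is November 6 and the second is November 13.
At the standard offset (UTC+01:00), 08:45 UTC + 1h = 09:45 Ethell Republic standard time.
The standard-time date in Ethell Republic, November 10, 2022, falls between 12 March and 13 November, so daylight saving is in effect and Ethell Republic is at UTC+02:00.
08:45 UTC + 2h = 10:45 local.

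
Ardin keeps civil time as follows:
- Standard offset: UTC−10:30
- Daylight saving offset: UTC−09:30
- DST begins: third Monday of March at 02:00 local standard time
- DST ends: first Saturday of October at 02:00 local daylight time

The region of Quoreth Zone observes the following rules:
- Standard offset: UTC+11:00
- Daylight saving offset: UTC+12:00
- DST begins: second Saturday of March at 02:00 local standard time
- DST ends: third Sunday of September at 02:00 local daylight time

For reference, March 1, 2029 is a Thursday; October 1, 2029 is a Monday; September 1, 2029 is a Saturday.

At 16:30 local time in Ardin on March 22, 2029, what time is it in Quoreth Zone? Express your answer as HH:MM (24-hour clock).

1 March 2029 is a Thursday, so the first Monday is March 5 and the third is March 19.
1 October 2029 is a Monday, so the first Saturday is October 6.
Daylight saving runs 19 March – 6 October; March 22, 2029 is inside that window, so Ardin is at UTC−09:30.
16:30 Ardin + 9h30m = 02:00 UTC (rolling into the next day, 23 March 2029).
1 March 2029 is a Thursday, so the first Saturday is March 3 and the second is March 10.
1 September 2029 is a Saturday, so the first Sunday is September 2 and the third is September 16.
At the standard offset (UTC+11:00), 02:00 UTC + 11h = 13:00 Quoreth Zone standard time.
Daylight saving runs 10 March – 16 September; the standard-time date in Quoreth Zone, March 23, 2029, is inside that window, so Quoreth Zone is at UTC+12:00.
02:00 UTC + 12h = 14:00 Quoreth Zone.

14:00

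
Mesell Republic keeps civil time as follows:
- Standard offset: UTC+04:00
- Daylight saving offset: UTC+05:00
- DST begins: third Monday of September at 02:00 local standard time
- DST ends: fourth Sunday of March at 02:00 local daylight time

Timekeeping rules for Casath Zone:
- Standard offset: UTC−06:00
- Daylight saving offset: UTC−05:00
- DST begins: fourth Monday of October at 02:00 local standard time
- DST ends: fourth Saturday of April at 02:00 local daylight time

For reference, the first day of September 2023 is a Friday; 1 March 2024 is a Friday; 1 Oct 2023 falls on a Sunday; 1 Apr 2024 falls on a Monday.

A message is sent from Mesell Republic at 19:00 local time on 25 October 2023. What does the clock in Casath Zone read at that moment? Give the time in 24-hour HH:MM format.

09:00

1 September 2023 is a Friday, so the first Monday is September 4 and the third is September 18.
1 March 2024 is a Friday, so the first Sunday is March 3 and the fourth is March 24.
25 October 2023 lies within the daylight-saving period (18 September 2023 – 24 March 2024), so Mesell Republic is on daylight time, UTC+05:00.
19:00 Mesell Republic − 5h = 14:00 UTC.
1 October 2023 is a Sunday, so the first Monday is October 2 and the fourth is October 23.
1 April 2024 is a Monday, so the first Saturday is April 6 and the fourth is April 27.
At the standard offset (UTC−06:00), 14:00 UTC − 6h = 08:00 Casath Zone standard time.
The standard-time date in Casath Zone, 25 October 2023, falls between 23 October 2023 and 27 April 2024, so daylight saving is in effect and Casath Zone is at UTC−05:00.
14:00 UTC − 5h = 09:00 Casath Zone.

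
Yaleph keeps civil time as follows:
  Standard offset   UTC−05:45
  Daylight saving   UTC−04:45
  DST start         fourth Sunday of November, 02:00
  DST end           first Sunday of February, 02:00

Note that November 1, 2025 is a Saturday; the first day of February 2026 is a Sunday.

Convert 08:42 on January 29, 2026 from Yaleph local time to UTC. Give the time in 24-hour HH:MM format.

13:27

1 November 2025 is a Saturday, so the first Sunday is November 2 and the fourth is November 23.
1 February 2026 is a Sunday, so the first Sunday is February 1.
January 29, 2026 falls between 23 November 2025 and 1 February 2026, so daylight saving is in effect and Yaleph is at UTC−04:45.
08:42 local + 4h45m = 13:27 UTC.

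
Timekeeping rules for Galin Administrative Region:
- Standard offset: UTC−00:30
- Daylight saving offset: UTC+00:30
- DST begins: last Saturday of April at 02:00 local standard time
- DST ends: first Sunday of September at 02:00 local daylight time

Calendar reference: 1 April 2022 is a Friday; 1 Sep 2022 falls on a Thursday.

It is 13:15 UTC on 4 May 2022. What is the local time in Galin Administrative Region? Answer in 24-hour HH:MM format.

1 April 2022 is a Friday, so Saturdays fall on 2, 9, 16, 23, 30; the last is April 30.
1 September 2022 is a Thursday, so the first Sunday is September 4.
At the standard offset (UTC−00:30), 13:15 UTC − 0h30m = 12:45 Galin Administrative Region standard time.
Daylight saving runs 30 April – 4 September; the standard-time date in Galin Administrative Region, 4 May 2022, is inside that window, so Galin Administrative Region is at UTC+00:30.
13:15 UTC + 0h30m = 13:45 local.

13:45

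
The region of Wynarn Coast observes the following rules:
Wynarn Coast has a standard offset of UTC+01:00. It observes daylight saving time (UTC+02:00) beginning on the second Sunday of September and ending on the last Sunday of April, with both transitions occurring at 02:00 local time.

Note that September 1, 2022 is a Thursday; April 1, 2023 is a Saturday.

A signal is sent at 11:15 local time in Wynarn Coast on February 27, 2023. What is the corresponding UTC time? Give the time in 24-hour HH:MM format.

09:15

1 September 2022 is a Thursday, so the first Sunday is September 4 and the second is September 11.
1 April 2023 is a Saturday, so Sundays fall on 2, 9, 16, 23, 30; the last is April 30.
February 27, 2023 lies within the daylight-saving period (11 September 2022 – 30 April 2023), so Wynarn Coast is on daylight time, UTC+02:00.
11:15 local − 2h = 09:15 UTC.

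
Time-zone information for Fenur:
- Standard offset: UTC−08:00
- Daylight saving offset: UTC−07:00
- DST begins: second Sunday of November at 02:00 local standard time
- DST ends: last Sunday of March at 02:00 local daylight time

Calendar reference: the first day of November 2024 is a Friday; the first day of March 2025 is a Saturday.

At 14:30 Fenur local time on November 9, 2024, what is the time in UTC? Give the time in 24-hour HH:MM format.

1 November 2024 is a Friday, so the first Sunday is November 3 and the second is November 10.
1 March 2025 is a Saturday, so Sundays fall on 2, 9, 16, 23, 30; the last is March 30.
November 9, 2024 is outside the daylight-saving period (10 November 2024 – 30 March 2025), so Fenur is on standard time, UTC−08:00.
14:30 local + 8h = 22:30 UTC.

22:30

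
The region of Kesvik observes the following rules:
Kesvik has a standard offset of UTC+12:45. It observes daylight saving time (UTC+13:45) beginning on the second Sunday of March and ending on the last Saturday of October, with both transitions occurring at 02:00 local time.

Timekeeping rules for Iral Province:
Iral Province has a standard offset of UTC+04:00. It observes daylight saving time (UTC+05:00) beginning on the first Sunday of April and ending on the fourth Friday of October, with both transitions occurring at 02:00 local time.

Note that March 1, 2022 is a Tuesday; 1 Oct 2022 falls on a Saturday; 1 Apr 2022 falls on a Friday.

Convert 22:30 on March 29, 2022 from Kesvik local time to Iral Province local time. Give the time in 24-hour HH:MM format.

12:45

1 March 2022 is a Tuesday, so the first Sunday is March 6 and the second is March 13.
1 October 2022 is a Saturday, so Saturdays fall on 1, 8, 15, 22, 29; the last is October 29.
March 29, 2022 lies within the daylight-saving period (13 March – 29 October), so Kesvik is on daylight time, UTC+13:45.
22:30 Kesvik − 13h45m = 08:45 UTC.
1 April 2022 is a Friday, so the first Sunday is April 3.
1 October 2022 is a Saturday, so the first Friday is October 7 and the fourth is October 28.
At the standard offset (UTC+04:00), 08:45 UTC + 4h = 12:45 Iral Province standard time.
The standard-time date in Iral Province, March 29, 2022, does not fall between 3 April and 28 October, so daylight saving is not in effect and Iral Province is at UTC+04:00.
08:45 UTC + 4h = 12:45 Iral Province.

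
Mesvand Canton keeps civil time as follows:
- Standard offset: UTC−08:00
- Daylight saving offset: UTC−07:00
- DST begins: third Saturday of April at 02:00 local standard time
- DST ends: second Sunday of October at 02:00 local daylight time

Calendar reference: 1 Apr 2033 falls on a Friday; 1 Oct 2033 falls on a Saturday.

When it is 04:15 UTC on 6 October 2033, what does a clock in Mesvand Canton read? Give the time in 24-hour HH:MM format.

21:15

1 April 2033 is a Friday, so the first Saturday is April 2 and the third is April 16.
1 October 2033 is a Saturday, so the first Sunday is October 2 and the second is October 9.
At the standard offset (UTC−08:00), 04:15 UTC − 8h = 20:15 Mesvand Canton standard time (rolling into the previous day, 5 October 2033).
Daylight saving runs 16 April – 9 October; the standard-time date in Mesvand Canton, 5 October 2033, is inside that window, so Mesvand Canton is at UTC−07:00.
04:15 UTC − 7h = 21:15 local (rolling into the previous day, 5 October 2033).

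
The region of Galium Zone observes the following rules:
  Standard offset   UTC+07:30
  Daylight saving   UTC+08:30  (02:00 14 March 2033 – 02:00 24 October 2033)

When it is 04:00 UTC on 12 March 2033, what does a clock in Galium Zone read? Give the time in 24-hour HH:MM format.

At the standard offset (UTC+07:30), 04:00 UTC + 7h30m = 11:30 Galium Zone standard time.
The standard-time date in Galium Zone, 12 March 2033, is outside the daylight-saving period (14 March – 24 October), so Galium Zone is on standard time, UTC+07:30.
04:00 UTC + 7h30m = 11:30 local.

11:30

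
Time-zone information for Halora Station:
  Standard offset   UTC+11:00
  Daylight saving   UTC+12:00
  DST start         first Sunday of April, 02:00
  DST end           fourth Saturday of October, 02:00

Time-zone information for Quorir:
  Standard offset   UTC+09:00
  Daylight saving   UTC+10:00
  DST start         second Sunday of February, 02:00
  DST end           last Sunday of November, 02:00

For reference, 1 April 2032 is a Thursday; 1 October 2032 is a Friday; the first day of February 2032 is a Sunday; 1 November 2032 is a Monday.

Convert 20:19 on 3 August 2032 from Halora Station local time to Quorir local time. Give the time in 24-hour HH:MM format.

1 April 2032 is a Thursday, so the first Sunday is April 4.
1 October 2032 is a Friday, so the first Saturday is October 2 and the fourth is October 23.
Daylight saving runs 4 April – 23 October; 3 August 2032 is inside that window, so Halora Station is at UTC+12:00.
20:19 Halora Station − 12h = 08:19 UTC.
1 February 2032 is a Sunday, so the first Sunday is February 1 and the second is February 8.
1 November 2032 is a Monday, so Sundays fall on 7, 14, 21, 28; the last is November 28.
At the standard offset (UTC+09:00), 08:19 UTC + 9h = 17:19 Quorir standard time.
The standard-time date in Quorir, 3 August 2032, lies within the daylight-saving period (8 February – 28 November), so Quorir is on daylight time, UTC+10:00.
08:19 UTC + 10h = 18:19 Quorir.

18:19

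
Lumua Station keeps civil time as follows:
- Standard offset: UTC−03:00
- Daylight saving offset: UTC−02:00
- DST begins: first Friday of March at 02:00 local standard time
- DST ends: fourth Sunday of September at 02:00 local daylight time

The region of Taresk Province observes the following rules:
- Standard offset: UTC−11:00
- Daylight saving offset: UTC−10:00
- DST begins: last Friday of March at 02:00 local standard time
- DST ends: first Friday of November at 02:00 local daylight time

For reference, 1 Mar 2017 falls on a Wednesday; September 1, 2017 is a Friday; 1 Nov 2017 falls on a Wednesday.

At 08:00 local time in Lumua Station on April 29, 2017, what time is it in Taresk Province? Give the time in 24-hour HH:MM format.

1 March 2017 is a Wednesday, so the first Friday is March 3.
1 September 2017 is a Friday, so the first Sunday is September 3 and the fourth is September 24.
April 29, 2017 lies within the daylight-saving period (3 March – 24 September), so Lumua Station is on daylight time, UTC−02:00.
08:00 Lumua Station + 2h = 10:00 UTC.
1 March 2017 is a Wednesday, so Fridays fall on 3, 10, 17, 24, 31; the last is March 31.
1 November 2017 is a Wednesday, so the first Friday is November 3.
At the standard offset (UTC−11:00), 10:00 UTC − 11h = 23:00 Taresk Province standard time (rolling into the previous day, 28 April 2017).
The standard-time date in Taresk Province, April 28, 2017, lies within the daylight-saving period (31 March – 3 November), so Taresk Province is on daylight time, UTC−10:00.
10:00 UTC − 10h = 00:00 Taresk Province.

00:00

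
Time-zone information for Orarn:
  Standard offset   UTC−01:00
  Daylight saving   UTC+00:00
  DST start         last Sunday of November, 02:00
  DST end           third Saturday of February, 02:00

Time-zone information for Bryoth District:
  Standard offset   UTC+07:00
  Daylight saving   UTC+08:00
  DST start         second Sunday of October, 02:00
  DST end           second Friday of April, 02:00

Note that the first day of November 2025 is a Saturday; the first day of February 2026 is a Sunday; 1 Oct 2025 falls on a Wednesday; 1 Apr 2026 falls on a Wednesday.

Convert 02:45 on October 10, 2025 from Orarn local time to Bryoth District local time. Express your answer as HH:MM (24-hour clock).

10:45

1 November 2025 is a Saturday, so Sundays fall on 2, 9, 16, 23, 30; the last is November 30.
1 February 2026 is a Sunday, so the first Saturday is February 7 and the third is February 21.
Daylight saving runs 30 November 2025 – 21 February 2026; October 10, 2025 is outside that window, so Orarn is on standard time at UTC−01:00.
02:45 Orarn + 1h = 03:45 UTC.
1 October 2025 is a Wednesday, so the first Sunday is October 5 and the second is October 12.
1 April 2026 is a Wednesday, so the first Friday is April 3 and the second is April 10.
At the standard offset (UTC+07:00), 03:45 UTC + 7h = 10:45 Bryoth District standard time.
Daylight saving runs 12 October 2025 – 10 April 2026; the standard-time date in Bryoth District, October 10, 2025, is outside that window, so Bryoth District is on standard time at UTC+07:00.
03:45 UTC + 7h = 10:45 Bryoth District.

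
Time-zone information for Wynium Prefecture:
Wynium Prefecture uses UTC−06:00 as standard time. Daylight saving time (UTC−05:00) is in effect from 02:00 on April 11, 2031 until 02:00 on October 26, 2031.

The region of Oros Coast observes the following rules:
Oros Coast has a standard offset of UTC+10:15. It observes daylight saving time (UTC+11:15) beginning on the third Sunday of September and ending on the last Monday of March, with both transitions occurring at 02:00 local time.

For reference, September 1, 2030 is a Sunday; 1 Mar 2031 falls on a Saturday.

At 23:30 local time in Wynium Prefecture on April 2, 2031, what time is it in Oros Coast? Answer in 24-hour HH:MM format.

April 2, 2031 is outside the daylight-saving period (11 April – 26 October), so Wynium Prefecture is on standard time, UTC−06:00.
23:30 Wynium Prefecture + 6h = 05:30 UTC (rolling into the next day, 3 April 2031).
1 September 2030 is a Sunday, so the first Sunday is September 1 and the third is September 15.
1 March 2031 is a Saturday, so Mondays fall on 3, 10, 17, 24, 31; the last is March 31.
At the standard offset (UTC+10:15), 05:30 UTC + 10h15m = 15:45 Oros Coast standard time.
The standard-time date in Oros Coast, April 3, 2031, does not fall between 15 September 2030 and 31 March 2031, so daylight saving is not in effect and Oros Coast is at UTC+10:15.
05:30 UTC + 10h15m = 15:45 Oros Coast.

15:45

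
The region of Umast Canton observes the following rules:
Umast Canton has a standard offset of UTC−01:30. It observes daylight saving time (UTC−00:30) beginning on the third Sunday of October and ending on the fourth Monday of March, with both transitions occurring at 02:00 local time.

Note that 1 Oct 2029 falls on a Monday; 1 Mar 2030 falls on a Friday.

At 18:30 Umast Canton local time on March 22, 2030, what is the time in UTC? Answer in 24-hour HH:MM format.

19:00

1 October 2029 is a Monday, so the first Sunday is October 7 and the third is October 21.
1 March 2030 is a Friday, so the first Monday is March 4 and the fourth is March 25.
March 22, 2030 falls between 21 October 2029 and 25 March 2030, so daylight saving is in effect and Umast Canton is at UTC−00:30.
18:30 local + 0h30m = 19:00 UTC.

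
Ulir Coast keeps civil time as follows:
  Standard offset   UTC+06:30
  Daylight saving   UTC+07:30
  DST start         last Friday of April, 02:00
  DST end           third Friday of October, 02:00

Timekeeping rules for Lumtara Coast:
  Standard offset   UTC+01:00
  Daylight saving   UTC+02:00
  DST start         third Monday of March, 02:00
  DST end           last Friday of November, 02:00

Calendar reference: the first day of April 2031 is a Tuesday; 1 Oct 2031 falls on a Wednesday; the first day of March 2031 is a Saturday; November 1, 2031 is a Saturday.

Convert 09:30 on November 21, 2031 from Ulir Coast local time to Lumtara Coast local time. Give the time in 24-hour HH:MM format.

1 April 2031 is a Tuesday, so Fridays fall on 4, 11, 18, 25; the last is April 25.
1 October 2031 is a Wednesday, so the first Friday is October 3 and the third is October 17.
Daylight saving runs 25 April – 17 October; November 21, 2031 is outside that window, so Ulir Coast is on standard time at UTC+06:30.
09:30 Ulir Coast − 6h30m = 03:00 UTC.
1 March 2031 is a Saturday, so the first Monday is March 3 and the third is March 17.
1 November 2031 is a Saturday, so Fridays fall on 7, 14, 21, 28; the last is November 28.
At the standard offset (UTC+01:00), 03:00 UTC + 1h = 04:00 Lumtara Coast standard time.
The standard-time date in Lumtara Coast, November 21, 2031, falls between 17 March and 28 November, so daylight saving is in effect and Lumtara Coast is at UTC+02:00.
03:00 UTC + 2h = 05:00 Lumtara Coast.

05:00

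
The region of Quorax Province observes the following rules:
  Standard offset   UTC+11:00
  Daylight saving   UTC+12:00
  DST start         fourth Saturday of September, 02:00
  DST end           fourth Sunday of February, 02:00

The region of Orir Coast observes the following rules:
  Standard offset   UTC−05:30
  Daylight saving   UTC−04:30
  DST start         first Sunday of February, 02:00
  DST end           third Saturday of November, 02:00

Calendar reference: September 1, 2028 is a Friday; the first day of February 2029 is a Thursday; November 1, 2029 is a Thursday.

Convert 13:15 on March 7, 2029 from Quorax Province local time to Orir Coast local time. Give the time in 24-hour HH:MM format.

21:45

1 September 2028 is a Friday, so the first Saturday is September 2 and the fourth is September 23.
1 February 2029 is a Thursday, so the first Sunday is February 4 and the fourth is February 25.
March 7, 2029 does not fall between 23 September 2028 and 25 February 2029, so daylight saving is not in effect and Quorax Province is at UTC+11:00.
13:15 Quorax Province − 11h = 02:15 UTC.
1 February 2029 is a Thursday, so the first Sunday is February 4.
1 November 2029 is a Thursday, so the first Saturday is November 3 and the third is November 17.
At the standard offset (UTC−05:30), 02:15 UTC − 5h30m = 20:45 Orir Coast standard time (rolling into the previous day, 6 March 2029).
Daylight saving runs 4 February – 17 November; the standard-time date in Orir Coast, March 6, 2029, is inside that window, so Orir Coast is at UTC−04:30.
02:15 UTC − 4h30m = 21:45 Orir Coast (rolling into the previous day, 6 March 2029).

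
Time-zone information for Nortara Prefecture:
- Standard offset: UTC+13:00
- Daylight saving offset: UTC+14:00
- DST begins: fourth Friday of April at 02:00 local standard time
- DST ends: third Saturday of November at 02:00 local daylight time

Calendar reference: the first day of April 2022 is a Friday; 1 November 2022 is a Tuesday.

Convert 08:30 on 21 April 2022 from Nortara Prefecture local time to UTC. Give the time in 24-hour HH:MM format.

19:30

1 April 2022 is a Friday, so the first Friday is April 1 and the fourth is April 22.
1 November 2022 is a Tuesday, so the first Saturday is November 5 and the third is November 19.
21 April 2022 does not fall between 22 April and 19 November, so daylight saving is not in effect and Nortara Prefecture is at UTC+13:00.
08:30 local − 13h = 19:30 UTC (rolling into the previous day, 20 April 2022).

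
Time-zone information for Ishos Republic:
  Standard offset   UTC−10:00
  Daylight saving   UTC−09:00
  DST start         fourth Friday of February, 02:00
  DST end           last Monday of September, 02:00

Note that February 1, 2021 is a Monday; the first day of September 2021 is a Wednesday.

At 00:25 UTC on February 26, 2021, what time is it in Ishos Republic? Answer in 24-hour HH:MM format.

1 February 2021 is a Monday, so the first Friday is February 5 and the fourth is February 26.
1 September 2021 is a Wednesday, so Mondays fall on 6, 13, 20, 27; the last is September 27.
At the standard offset (UTC−10:00), 00:25 UTC − 10h = 14:25 Ishos Republic standard time (rolling into the previous day, 25 February 2021).
The standard-time date in Ishos Republic, February 25, 2021, is outside the daylight-saving period (26 February – 27 September), so Ishos Republic is on standard time, UTC−10:00.
00:25 UTC − 10h = 14:25 local (rolling into the previous day, 25 February 2021).

14:25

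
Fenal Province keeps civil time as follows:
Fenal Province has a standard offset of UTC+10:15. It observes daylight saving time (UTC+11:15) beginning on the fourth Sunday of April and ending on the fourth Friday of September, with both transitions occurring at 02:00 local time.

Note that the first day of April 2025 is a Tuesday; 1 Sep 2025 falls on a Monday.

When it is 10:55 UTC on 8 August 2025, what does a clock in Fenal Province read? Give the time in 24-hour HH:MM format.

1 April 2025 is a Tuesday, so the first Sunday is April 6 and the fourth is April 27.
1 September 2025 is a Monday, so the first Friday is September 5 and the fourth is September 26.
At the standard offset (UTC+10:15), 10:55 UTC + 10h15m = 21:10 Fenal Province standard time.
The standard-time date in Fenal Province, 8 August 2025, lies within the daylight-saving period (27 April – 26 September), so Fenal Province is on daylight time, UTC+11:15.
10:55 UTC + 11h15m = 22:10 local.

22:10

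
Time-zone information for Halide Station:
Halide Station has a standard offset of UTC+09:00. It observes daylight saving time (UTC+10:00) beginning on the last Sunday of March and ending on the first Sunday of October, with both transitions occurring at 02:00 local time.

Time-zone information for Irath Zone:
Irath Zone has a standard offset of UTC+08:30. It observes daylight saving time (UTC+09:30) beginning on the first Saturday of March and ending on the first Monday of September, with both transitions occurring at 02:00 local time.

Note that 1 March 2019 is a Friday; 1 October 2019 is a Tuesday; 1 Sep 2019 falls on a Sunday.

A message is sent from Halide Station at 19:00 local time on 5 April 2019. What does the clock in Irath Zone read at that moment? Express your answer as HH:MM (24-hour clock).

18:30

1 March 2019 is a Friday, so Sundays fall on 3, 10, 17, 24, 31; the last is March 31.
1 October 2019 is a Tuesday, so the first Sunday is October 6.
5 April 2019 falls between 31 March and 6 October, so daylight saving is in effect and Halide Station is at UTC+10:00.
19:00 Halide Station − 10h = 09:00 UTC.
1 March 2019 is a Friday, so the first Saturday is March 2.
1 September 2019 is a Sunday, so the first Monday is September 2.
At the standard offset (UTC+08:30), 09:00 UTC + 8h30m = 17:30 Irath Zone standard time.
The standard-time date in Irath Zone, 5 April 2019, lies within the daylight-saving period (2 March – 2 September), so Irath Zone is on daylight time, UTC+09:30.
09:00 UTC + 9h30m = 18:30 Irath Zone.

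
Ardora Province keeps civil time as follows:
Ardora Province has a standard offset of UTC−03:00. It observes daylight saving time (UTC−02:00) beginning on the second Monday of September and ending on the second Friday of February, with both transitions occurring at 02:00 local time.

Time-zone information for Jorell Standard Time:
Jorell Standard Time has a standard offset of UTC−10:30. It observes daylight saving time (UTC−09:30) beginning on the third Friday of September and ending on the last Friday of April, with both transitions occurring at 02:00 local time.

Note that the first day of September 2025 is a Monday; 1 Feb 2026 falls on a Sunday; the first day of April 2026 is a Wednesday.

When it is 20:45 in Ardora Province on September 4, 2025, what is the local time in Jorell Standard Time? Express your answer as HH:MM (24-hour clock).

13:15

1 September 2025 is a Monday, so the first Monday is September 1 and the second is September 8.
1 February 2026 is a Sunday, so the first Friday is February 6 and the second is February 13.
Daylight saving runs 8 September 2025 – 13 February 2026; September 4, 2025 is outside that window, so Ardora Province is on standard time at UTC−03:00.
20:45 Ardora Province + 3h = 23:45 UTC.
1 September 2025 is a Monday, so the first Friday is September 5 and the third is September 19.
1 April 2026 is a Wednesday, so Fridays fall on 3, 10, 17, 24; the last is April 24.
At the standard offset (UTC−10:30), 23:45 UTC − 10h30m = 13:15 Jorell Standard Time standard time.
Daylight saving runs 19 September 2025 – 24 April 2026; the standard-time date in Jorell Standard Time, September 4, 2025, is outside that window, so Jorell Standard Time is on standard time at UTC−10:30.
23:45 UTC − 10h30m = 13:15 Jorell Standard Time.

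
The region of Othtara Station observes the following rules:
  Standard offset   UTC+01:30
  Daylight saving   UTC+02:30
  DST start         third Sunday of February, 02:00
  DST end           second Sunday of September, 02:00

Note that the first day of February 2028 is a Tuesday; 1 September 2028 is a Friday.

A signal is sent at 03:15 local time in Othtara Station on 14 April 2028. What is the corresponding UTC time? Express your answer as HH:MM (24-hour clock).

00:45

1 February 2028 is a Tuesday, so the first Sunday is February 6 and the third is February 20.
1 September 2028 is a Friday, so the first Sunday is September 3 and the second is September 10.
14 April 2028 falls between 20 February and 10 September, so daylight saving is in effect and Othtara Station is at UTC+02:30.
03:15 local − 2h30m = 00:45 UTC.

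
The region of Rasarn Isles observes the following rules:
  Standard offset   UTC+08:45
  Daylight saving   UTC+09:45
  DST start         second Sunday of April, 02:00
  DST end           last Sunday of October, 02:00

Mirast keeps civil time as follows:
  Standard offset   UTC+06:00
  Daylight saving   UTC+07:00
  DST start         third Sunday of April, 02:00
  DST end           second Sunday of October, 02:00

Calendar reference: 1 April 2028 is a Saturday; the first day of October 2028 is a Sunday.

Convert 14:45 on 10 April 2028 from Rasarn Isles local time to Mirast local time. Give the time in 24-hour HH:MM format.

11:00

1 April 2028 is a Saturday, so the first Sunday is April 2 and the second is April 9.
1 October 2028 is a Sunday, so Sundays fall on 1, 8, 15, 22, 29; the last is October 29.
10 April 2028 lies within the daylight-saving period (9 April – 29 October), so Rasarn Isles is on daylight time, UTC+09:45.
14:45 Rasarn Isles − 9h45m = 05:00 UTC.
1 April 2028 is a Saturday, so the first Sunday is April 2 and the third is April 16.
1 October 2028 is a Sunday, so the first Sunday is October 1 and the second is October 8.
At the standard offset (UTC+06:00), 05:00 UTC + 6h = 11:00 Mirast standard time.
Daylight saving runs 16 April – 8 October; the standard-time date in Mirast, 10 April 2028, is outside that window, so Mirast is on standard time at UTC+06:00.
05:00 UTC + 6h = 11:00 Mirast.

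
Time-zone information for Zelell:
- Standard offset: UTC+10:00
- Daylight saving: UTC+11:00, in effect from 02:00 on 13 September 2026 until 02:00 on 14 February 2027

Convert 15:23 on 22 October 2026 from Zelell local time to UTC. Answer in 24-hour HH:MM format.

22 October 2026 lies within the daylight-saving period (13 September 2026 – 14 February 2027), so Zelell is on daylight time, UTC+11:00.
15:23 local − 11h = 04:23 UTC.

04:23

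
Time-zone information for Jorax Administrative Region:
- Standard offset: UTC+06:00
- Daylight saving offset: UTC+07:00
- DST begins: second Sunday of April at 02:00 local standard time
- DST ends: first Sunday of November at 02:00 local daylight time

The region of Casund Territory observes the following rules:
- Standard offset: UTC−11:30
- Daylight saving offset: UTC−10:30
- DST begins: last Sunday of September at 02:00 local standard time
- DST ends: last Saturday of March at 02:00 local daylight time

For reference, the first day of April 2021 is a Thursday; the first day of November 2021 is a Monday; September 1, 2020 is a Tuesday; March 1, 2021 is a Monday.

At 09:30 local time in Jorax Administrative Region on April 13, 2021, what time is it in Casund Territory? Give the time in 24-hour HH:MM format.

1 April 2021 is a Thursday, so the first Sunday is April 4 and the second is April 11.
1 November 2021 is a Monday, so the first Sunday is November 7.
Daylight saving runs 11 April – 7 November; April 13, 2021 is inside that window, so Jorax Administrative Region is at UTC+07:00.
09:30 Jorax Administrative Region − 7h = 02:30 UTC.
1 September 2020 is a Tuesday, so Sundays fall on 6, 13, 20, 27; the last is September 27.
1 March 2021 is a Monday, so Saturdays fall on 6, 13, 20, 27; the last is March 27.
At the standard offset (UTC−11:30), 02:30 UTC − 11h30m = 15:00 Casund Territory standard time (rolling into the previous day, 12 April 2021).
Daylight saving runs 27 September 2020 – 27 March 2021; the standard-time date in Casund Territory, April 12, 2021, is outside that window, so Casund Territory is on standard time at UTC−11:30.
02:30 UTC − 11h30m = 15:00 Casund Territory (rolling into the previous day, 12 April 2021).

15:00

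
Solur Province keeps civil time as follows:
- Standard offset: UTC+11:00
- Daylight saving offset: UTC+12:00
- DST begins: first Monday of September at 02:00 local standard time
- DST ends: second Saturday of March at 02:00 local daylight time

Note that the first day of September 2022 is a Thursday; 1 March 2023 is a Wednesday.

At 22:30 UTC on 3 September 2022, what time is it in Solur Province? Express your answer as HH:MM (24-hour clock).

09:30

1 September 2022 is a Thursday, so the first Monday is September 5.
1 March 2023 is a Wednesday, so the first Saturday is March 4 and the second is March 11.
At the standard offset (UTC+11:00), 22:30 UTC + 11h = 09:30 Solur Province standard time (rolling into the next day, 4 September 2022).
The standard-time date in Solur Province, 4 September 2022, is outside the daylight-saving period (5 September 2022 – 11 March 2023), so Solur Province is on standard time, UTC+11:00.
22:30 UTC + 11h = 09:30 local (rolling into the next day, 4 September 2022).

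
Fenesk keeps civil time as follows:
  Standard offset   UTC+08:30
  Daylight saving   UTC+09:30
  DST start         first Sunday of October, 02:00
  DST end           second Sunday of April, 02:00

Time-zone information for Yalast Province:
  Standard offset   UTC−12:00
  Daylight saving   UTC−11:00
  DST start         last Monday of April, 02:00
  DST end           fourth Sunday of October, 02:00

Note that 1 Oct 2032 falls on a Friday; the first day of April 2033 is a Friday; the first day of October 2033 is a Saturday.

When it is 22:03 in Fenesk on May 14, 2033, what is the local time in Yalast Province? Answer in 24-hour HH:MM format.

02:33

1 October 2032 is a Friday, so the first Sunday is October 3.
1 April 2033 is a Friday, so the first Sunday is April 3 and the second is April 10.
May 14, 2033 does not fall between 3 October 2032 and 10 April 2033, so daylight saving is not in effect and Fenesk is at UTC+08:30.
22:03 Fenesk − 8h30m = 13:33 UTC.
1 April 2033 is a Friday, so Mondays fall on 4, 11, 18, 25; the last is April 25.
1 October 2033 is a Saturday, so the first Sunday is October 2 and the fourth is October 23.
At the standard offset (UTC−12:00), 13:33 UTC − 12h = 01:33 Yalast Province standard time.
Daylight saving runs 25 April – 23 October; the standard-time date in Yalast Province, May 14, 2033, is inside that window, so Yalast Province is at UTC−11:00.
13:33 UTC − 11h = 02:33 Yalast Province.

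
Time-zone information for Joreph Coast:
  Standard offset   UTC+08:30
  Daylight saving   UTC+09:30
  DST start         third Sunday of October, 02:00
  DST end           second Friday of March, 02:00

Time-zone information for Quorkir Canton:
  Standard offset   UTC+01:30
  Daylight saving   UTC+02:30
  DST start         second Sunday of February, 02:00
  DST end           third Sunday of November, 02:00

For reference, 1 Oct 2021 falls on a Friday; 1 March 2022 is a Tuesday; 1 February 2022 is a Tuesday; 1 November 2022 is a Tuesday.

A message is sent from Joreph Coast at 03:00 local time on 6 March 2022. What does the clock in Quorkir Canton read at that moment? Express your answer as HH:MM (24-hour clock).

20:00

1 October 2021 is a Friday, so the first Sunday is October 3 and the third is October 17.
1 March 2022 is a Tuesday, so the first Friday is March 4 and the second is March 11.
6 March 2022 falls between 17 October 2021 and 11 March 2022, so daylight saving is in effect and Joreph Coast is at UTC+09:30.
03:00 Joreph Coast − 9h30m = 17:30 UTC (rolling into the previous day, 5 March 2022).
1 February 2022 is a Tuesday, so the first Sunday is February 6 and the second is February 13.
1 November 2022 is a Tuesday, so the first Sunday is November 6 and the third is November 20.
At the standard offset (UTC+01:30), 17:30 UTC + 1h30m = 19:00 Quorkir Canton standard time.
The standard-time date in Quorkir Canton, 5 March 2022, falls between 13 February and 20 November, so daylight saving is in effect and Quorkir Canton is at UTC+02:30.
17:30 UTC + 2h30m = 20:00 Quorkir Canton.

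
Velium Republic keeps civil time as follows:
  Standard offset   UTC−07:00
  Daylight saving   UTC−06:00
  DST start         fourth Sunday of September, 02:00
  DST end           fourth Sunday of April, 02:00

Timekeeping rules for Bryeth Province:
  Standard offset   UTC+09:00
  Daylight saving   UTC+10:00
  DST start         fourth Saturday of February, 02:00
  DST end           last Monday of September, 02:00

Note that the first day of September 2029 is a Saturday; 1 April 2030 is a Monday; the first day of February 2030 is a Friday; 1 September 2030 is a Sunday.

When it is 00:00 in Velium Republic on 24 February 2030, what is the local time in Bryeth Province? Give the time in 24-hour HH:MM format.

1 September 2029 is a Saturday, so the first Sunday is September 2 and the fourth is September 23.
1 April 2030 is a Monday, so the first Sunday is April 7 and the fourth is April 28.
24 February 2030 falls between 23 September 2029 and 28 April 2030, so daylight saving is in effect and Velium Republic is at UTC−06:00.
00:00 Velium Republic + 6h = 06:00 UTC.
1 February 2030 is a Friday, so the first Saturday is February 2 and the fourth is February 23.
1 September 2030 is a Sunday, so Mondays fall on 2, 9, 16, 23, 30; the last is September 30.
At the standard offset (UTC+09:00), 06:00 UTC + 9h = 15:00 Bryeth Province standard time.
The standard-time date in Bryeth Province, 24 February 2030, lies within the daylight-saving period (23 February – 30 September), so Bryeth Province is on daylight time, UTC+10:00.
06:00 UTC + 10h = 16:00 Bryeth Province.

16:00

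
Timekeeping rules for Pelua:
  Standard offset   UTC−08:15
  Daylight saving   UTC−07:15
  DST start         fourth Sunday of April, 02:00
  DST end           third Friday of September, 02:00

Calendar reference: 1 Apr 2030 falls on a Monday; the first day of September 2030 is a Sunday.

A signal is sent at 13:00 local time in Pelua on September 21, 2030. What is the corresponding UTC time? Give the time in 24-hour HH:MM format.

21:15

1 April 2030 is a Monday, so the first Sunday is April 7 and the fourth is April 28.
1 September 2030 is a Sunday, so the first Friday is September 6 and the third is September 20.
September 21, 2030 does not fall between 28 April and 20 September, so daylight saving is not in effect and Pelua is at UTC−08:15.
13:00 local + 8h15m = 21:15 UTC.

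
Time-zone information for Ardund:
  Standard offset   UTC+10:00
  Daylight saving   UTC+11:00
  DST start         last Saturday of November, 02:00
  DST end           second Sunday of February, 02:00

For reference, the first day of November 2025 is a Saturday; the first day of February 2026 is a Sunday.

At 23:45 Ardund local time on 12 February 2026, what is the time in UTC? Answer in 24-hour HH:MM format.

13:45

1 November 2025 is a Saturday, so Saturdays fall on 1, 8, 15, 22, 29; the last is November 29.
1 February 2026 is a Sunday, so the first Sunday is February 1 and the second is February 8.
12 February 2026 does not fall between 29 November 2025 and 8 February 2026, so daylight saving is not in effect and Ardund is at UTC+10:00.
23:45 local − 10h = 13:45 UTC.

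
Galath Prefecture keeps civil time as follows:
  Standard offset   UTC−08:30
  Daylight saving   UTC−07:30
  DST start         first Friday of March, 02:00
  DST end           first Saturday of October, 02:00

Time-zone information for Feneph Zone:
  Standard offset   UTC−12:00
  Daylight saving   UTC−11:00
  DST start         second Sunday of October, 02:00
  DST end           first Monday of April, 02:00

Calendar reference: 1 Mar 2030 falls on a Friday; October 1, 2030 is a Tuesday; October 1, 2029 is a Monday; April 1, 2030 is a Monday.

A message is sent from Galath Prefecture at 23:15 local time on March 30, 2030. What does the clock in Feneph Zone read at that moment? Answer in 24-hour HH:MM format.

1 March 2030 is a Friday, so the first Friday is March 1.
1 October 2030 is a Tuesday, so the first Saturday is October 5.
March 30, 2030 falls between 1 March and 5 October, so daylight saving is in effect and Galath Prefecture is at UTC−07:30.
23:15 Galath Prefecture + 7h30m = 06:45 UTC (rolling into the next day, 31 March 2030).
1 October 2029 is a Monday, so the first Sunday is October 7 and the second is October 14.
1 April 2030 is a Monday, so the first Monday is April 1.
At the standard offset (UTC−12:00), 06:45 UTC − 12h = 18:45 Feneph Zone standard time (rolling into the previous day, 30 March 2030).
Daylight saving runs 14 October 2029 – 1 April 2030; the standard-time date in Feneph Zone, March 30, 2030, is inside that window, so Feneph Zone is at UTC−11:00.
06:45 UTC − 11h = 19:45 Feneph Zone (rolling into the previous day, 30 March 2030).

19:45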